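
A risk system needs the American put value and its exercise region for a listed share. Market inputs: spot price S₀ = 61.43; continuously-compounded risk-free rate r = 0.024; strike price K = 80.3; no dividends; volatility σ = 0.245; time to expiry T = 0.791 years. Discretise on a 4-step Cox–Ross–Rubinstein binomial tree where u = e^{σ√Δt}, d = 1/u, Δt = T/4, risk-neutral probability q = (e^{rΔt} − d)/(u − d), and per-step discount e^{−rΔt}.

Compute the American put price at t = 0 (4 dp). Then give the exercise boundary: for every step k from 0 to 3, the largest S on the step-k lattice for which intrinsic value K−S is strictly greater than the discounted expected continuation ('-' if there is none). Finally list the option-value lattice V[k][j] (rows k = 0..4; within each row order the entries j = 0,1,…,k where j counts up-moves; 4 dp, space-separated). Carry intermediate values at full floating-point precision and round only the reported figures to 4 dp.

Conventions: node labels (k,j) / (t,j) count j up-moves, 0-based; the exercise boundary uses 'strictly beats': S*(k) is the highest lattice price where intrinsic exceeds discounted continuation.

Δt=0.19775, u=1.11511, d=0.89678, q=0.49458, disc=e^(-rΔt)=0.99527
k=4 terminal: V=max(K-S,0) → 40.5702 30.8976 18.8700 3.9142 0.0000
k=3: j=0 S=44.3029 intr=35.9971 cont=35.6169 V=35.9971[EX]; j=1 S=55.0889 intr=25.2111 cont=24.8309 V=25.2111[EX]; j=2 S=68.5009 intr=11.7991 cont=11.4189 V=11.7991[EX]; j=3 S=85.1783 intr=0.0000 cont=1.9690 V=1.9690[hold]  S*(3)=68.5009
k=2: j=0 S=49.4024 intr=30.8976 cont=30.5174 V=30.8976[EX]; j=1 S=61.4300 intr=18.8700 cont=18.4898 V=18.8700[EX]; j=2 S=76.3858 intr=3.9142 cont=6.9044 V=6.9044[hold]  S*(2)=61.4300
k=1: j=0 S=55.0889 intr=25.2111 cont=24.8309 V=25.2111[EX]; j=1 S=68.5009 intr=11.7991 cont=12.8908 V=12.8908[hold]  S*(1)=55.0889
k=0: j=0 S=61.4300 intr=18.8700 cont=19.0272 V=19.0272[hold]  S*(0)=-

price = 19.0272
boundary = - 55.0889 61.4300 68.5009
tree:
19.0272
25.2111 12.8908
30.8976 18.8700 6.9044
35.9971 25.2111 11.7991 1.9690
40.5702 30.8976 18.8700 3.9142 0.0000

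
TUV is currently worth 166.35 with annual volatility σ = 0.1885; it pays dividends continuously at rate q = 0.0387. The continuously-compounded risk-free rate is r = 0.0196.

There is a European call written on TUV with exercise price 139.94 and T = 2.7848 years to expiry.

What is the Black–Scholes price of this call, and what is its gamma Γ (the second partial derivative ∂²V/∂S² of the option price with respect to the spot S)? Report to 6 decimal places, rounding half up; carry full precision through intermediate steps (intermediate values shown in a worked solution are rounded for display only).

price = 27.284685
Γ = 0.005923

σ√T = 0.1885·√2.7848 = 0.314564
d₁ = (ln(S/K) + (r−q+σ²/2)T) / (σ√T) = (ln(166.35/139.94) + (0.0196−0.0387+0.1885²/2)·2.7848) / 0.314564 = (0.172880 − 0.003715) / 0.314564 = 0.537779
d₂ = d₁ − σ√T = 0.537779 − 0.314564 = 0.223216
e^{−rT} = 0.946881
e^{−qT} = 0.897832
N(d₁) = 0.704635,  N(d₂) = 0.588316
Call price V = S·e^{−qT}·N(d₁) − K·e^{−rT}·N(d₂) = 105.240392 − 77.955707 = 27.284685
φ(d₁) = (1/√(2π))·e^{−d₁²/2} = 0.345231
Γ = e^{−qT}·φ(d₁) / (S·σ·√T) = 0.005923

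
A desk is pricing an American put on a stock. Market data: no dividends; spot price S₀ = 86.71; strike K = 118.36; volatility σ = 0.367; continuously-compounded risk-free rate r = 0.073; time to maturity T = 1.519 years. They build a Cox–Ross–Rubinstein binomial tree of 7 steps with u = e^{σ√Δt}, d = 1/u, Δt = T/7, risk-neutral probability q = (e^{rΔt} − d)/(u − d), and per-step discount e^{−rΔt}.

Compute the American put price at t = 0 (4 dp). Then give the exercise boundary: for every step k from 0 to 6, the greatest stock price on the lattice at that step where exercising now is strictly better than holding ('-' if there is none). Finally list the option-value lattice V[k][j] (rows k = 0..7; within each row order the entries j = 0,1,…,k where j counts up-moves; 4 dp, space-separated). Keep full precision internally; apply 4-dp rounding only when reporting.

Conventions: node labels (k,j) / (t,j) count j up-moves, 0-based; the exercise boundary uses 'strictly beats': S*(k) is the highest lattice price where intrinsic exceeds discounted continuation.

Δt=0.21700, u=1.18644, d=0.84285, q=0.50384, disc=e^(-rΔt)=0.98428
k=7 terminal: V=max(K-S,0) → 92.1577 81.4764 66.4409 45.2761 15.4834 0.0000 0.0000 0.0000
k=6: j=0 S=31.0875 intr=87.2725 cont=85.4123 V=87.2725[EX]; j=1 S=43.7603 intr=74.5997 cont=72.7395 V=74.5997[EX]; j=2 S=61.5992 intr=56.7608 cont=54.9007 V=56.7608[EX]; j=3 S=86.7100 intr=31.6500 cont=29.7898 V=31.6500[EX]; j=4 S=122.0573 intr=0.0000 cont=7.5616 V=7.5616[hold]; j=5 S=171.8138 intr=0.0000 cont=0.0000 V=0.0000[hold]; j=6 S=241.8536 intr=0.0000 cont=0.0000 V=0.0000[hold]  S*(6)=86.7100
k=5: j=0 S=36.8836 intr=81.4764 cont=79.6163 V=81.4764[EX]; j=1 S=51.9191 intr=66.4409 cont=64.5807 V=66.4409[EX]; j=2 S=73.0839 intr=45.2761 cont=43.4159 V=45.2761[EX]; j=3 S=102.8766 intr=15.4834 cont=19.2067 V=19.2067[hold]; j=4 S=144.8141 intr=0.0000 cont=3.6928 V=3.6928[hold]; j=5 S=203.8475 intr=0.0000 cont=0.0000 V=0.0000[hold]  S*(5)=73.0839
k=4: j=0 S=43.7603 intr=74.5997 cont=72.7395 V=74.5997[EX]; j=1 S=61.5992 intr=56.7608 cont=54.9007 V=56.7608[EX]; j=2 S=86.7100 intr=31.6500 cont=31.6363 V=31.6500[EX]; j=3 S=122.0573 intr=0.0000 cont=11.2113 V=11.2113[hold]; j=4 S=171.8138 intr=0.0000 cont=1.8035 V=1.8035[hold]  S*(4)=86.7100
k=3: j=0 S=51.9191 intr=66.4409 cont=64.5807 V=66.4409[EX]; j=1 S=73.0839 intr=45.2761 cont=43.4159 V=45.2761[EX]; j=2 S=102.8766 intr=15.4834 cont=21.0167 V=21.0167[hold]; j=3 S=144.8141 intr=0.0000 cont=6.3696 V=6.3696[hold]  S*(3)=73.0839
k=2: j=0 S=61.5992 intr=56.7608 cont=54.9007 V=56.7608[EX]; j=1 S=86.7100 intr=31.6500 cont=32.5339 V=32.5339[hold]; j=2 S=122.0573 intr=0.0000 cont=13.4226 V=13.4226[hold]  S*(2)=61.5992
k=1: j=0 S=73.0839 intr=45.2761 cont=43.8542 V=45.2761[EX]; j=1 S=102.8766 intr=15.4834 cont=22.5450 V=22.5450[hold]  S*(1)=73.0839
k=0: j=0 S=86.7100 intr=31.6500 cont=33.2918 V=33.2918[hold]  S*(0)=-

price = 33.2918
boundary = - 73.0839 61.5992 73.0839 86.7100 73.0839 86.7100
tree:
33.2918
45.2761 22.5450
56.7608 32.5339 13.4226
66.4409 45.2761 21.0167 6.3696
74.5997 56.7608 31.6500 11.2113 1.8035
81.4764 66.4409 45.2761 19.2067 3.6928 0.0000
87.2725 74.5997 56.7608 31.6500 7.5616 0.0000 0.0000
92.1577 81.4764 66.4409 45.2761 15.4834 0.0000 0.0000 0.0000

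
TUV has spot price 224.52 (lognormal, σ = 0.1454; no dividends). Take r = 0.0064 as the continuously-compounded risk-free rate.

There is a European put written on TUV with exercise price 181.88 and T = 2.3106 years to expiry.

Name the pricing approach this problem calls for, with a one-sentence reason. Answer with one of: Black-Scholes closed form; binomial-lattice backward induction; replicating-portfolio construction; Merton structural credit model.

Key observation: a European claim on TUV (strike 181.88) — a lognormal (GBM) underlying with constant rate and volatility — has an exact closed-form value; no lattice or capital structure is involved.

framework: Black-Scholes closed form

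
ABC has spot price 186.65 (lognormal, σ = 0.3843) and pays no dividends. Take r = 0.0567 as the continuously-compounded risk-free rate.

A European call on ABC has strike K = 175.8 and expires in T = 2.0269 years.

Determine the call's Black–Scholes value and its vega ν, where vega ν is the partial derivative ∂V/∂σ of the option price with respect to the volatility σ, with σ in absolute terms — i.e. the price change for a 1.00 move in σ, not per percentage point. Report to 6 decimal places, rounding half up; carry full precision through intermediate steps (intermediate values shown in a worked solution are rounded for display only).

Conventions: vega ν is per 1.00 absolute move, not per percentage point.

price = 53.800335
ν = 88.915037

σ√T = 0.3843·√2.0269 = 0.547125
d₁ = (ln(S/K) + (r+σ²/2)T) / (σ√T) = (ln(186.65/175.8) + (0.0567+0.3843²/2)·2.0269) / 0.547125 = (0.059888 + 0.264598) / 0.547125 = 0.593075
d₂ = d₁ − σ√T = 0.593075 − 0.547125 = 0.045950
e^{−rT} = 0.891433
N(d₁) = 0.723435,  N(d₂) = 0.518325
Call price V = S·N(d₁) − K·e^{−rT}·N(d₂) = 135.029073 − 81.228738 = 53.800335
φ(d₁) = (1/√(2π))·e^{−d₁²/2} = 0.334604
ν = S·φ(d₁)·√T = 88.915037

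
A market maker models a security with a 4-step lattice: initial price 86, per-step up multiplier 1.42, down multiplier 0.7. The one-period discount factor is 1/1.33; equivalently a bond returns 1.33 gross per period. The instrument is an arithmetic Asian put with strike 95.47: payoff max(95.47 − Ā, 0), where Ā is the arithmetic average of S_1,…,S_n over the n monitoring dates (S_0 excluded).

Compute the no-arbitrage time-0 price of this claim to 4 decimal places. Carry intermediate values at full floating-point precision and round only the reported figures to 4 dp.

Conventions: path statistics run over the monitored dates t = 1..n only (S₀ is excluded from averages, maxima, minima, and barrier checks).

Risk-neutral up-probability p* = (R−d)/(u−d) = (1.33−0.7)/(1.42−0.7) = 0.8750; the claim prices as the p*-weighted sum of path payoffs discounted by R^4.
Enumerate all 2^4 = 16 price paths (U = up ×1.42, D = down ×0.7); each path with k up-moves has probability p*^k·(1−p*)^(4−k).
DDDD: Ā=38.1217, payoff=57.3484, prob=0.000244
UDDD: Ā=77.3325, payoff=18.1375, prob=0.001709
DUDD: Ā=61.8525, payoff=33.6175, prob=0.001709
UUDD: Ā=125.4722, payoff=0.0000, prob=0.011963
DDUD: Ā=51.0165, payoff=44.4535, prob=0.001709
UDUD: Ā=103.4906, payoff=0.0000, prob=0.011963
DUUD: Ā=88.0106, payoff=7.4594, prob=0.011963
UUUD: Ā=178.5358, payoff=0.0000, prob=0.083740
DDDU: Ā=43.4313, payoff=52.0387, prob=0.001709
UDDU: Ā=88.1035, payoff=7.3665, prob=0.011963
DUDU: Ā=72.6235, payoff=22.8465, prob=0.011963
UUDU: Ā=147.3219, payoff=0.0000, prob=0.083740
DDUU: Ā=61.7875, payoff=33.6825, prob=0.011963
UDUU: Ā=125.3403, payoff=0.0000, prob=0.083740
DUUU: Ā=109.8603, payoff=0.0000, prob=0.083740
UUUU: Ā=222.8595, payoff=0.0000, prob=0.586182
Price = Σ prob·payoff / R^4 = 1.120965 / 3.129007 = 0.3582

price = 0.3582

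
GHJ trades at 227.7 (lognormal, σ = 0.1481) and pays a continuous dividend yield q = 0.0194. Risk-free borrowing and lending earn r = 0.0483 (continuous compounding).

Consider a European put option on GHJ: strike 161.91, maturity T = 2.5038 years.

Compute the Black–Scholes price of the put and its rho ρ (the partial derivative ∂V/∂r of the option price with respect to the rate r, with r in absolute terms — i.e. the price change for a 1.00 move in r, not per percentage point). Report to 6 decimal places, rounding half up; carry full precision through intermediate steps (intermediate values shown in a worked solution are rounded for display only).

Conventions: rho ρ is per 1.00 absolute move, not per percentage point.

price = 0.642666
ρ = -17.893270

σ√T = 0.1481·√2.5038 = 0.234345
d₁ = (ln(S/K) + (r−q+σ²/2)T) / (σ√T) = (ln(227.7/161.91) + (0.0483−0.0194+0.1481²/2)·2.5038) / 0.234345 = (0.340988 + 0.099819) / 0.234345 = 1.881020
d₂ = d₁ − σ√T = 1.881020 − 0.234345 = 1.646676
e^{−rT} = 0.886093
e^{−qT} = 0.952587
N(−d₁) = 0.029985,  N(−d₂) = 0.049812
Put price V = K·e^{−rT}·N(−d₂) − S·e^{−qT}·N(−d₁) = 7.146445 − 6.503779 = 0.642666
ρ = −K·T·e^{−rT}·N(−d₂) = -17.893270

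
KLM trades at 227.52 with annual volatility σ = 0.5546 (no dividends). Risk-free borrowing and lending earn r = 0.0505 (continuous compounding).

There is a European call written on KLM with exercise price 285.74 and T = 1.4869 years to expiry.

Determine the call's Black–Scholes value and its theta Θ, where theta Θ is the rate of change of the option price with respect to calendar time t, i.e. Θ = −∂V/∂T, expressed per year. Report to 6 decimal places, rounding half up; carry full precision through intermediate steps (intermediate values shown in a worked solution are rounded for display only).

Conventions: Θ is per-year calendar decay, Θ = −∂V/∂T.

price = 48.019208
Θ = -24.345114

σ√T = 0.5546·√1.4869 = 0.676271
d₁ = (ln(S/K) + (r+σ²/2)T) / (σ√T) = (ln(227.52/285.74) + (0.0505+0.5546²/2)·1.4869) / 0.676271 = (-0.227844 + 0.303760) / 0.676271 = 0.112256
d₂ = d₁ − σ√T = 0.112256 − 0.676271 = -0.564015
e^{−rT} = 0.927661
N(d₁) = 0.544690,  N(d₂) = 0.286372
Call price V = S·N(d₁) − K·e^{−rT}·N(d₂) = 123.927824 − 75.908616 = 48.019208
φ(d₁) = (1/√(2π))·e^{−d₁²/2} = 0.396437
Θ = −S·φ(d₁)·σ/(2√T) − r·K·e^{−rT}·N(d₂) = −20.511729 − 3.833385 = -24.345114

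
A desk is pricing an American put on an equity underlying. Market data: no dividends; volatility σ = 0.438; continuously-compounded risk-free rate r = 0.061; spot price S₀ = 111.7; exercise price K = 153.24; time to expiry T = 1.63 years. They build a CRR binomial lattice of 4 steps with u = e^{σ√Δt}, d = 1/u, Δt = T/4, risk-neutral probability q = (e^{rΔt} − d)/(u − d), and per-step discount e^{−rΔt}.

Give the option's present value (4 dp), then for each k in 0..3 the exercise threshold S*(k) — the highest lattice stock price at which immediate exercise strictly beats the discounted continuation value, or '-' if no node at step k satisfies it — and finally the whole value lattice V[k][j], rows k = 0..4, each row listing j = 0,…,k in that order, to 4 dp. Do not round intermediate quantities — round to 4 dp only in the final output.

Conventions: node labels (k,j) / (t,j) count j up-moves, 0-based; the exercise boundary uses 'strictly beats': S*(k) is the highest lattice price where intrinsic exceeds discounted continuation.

price = 48.2632
boundary = - 84.4548 63.8551 84.4548
tree:
48.2632
68.7852 28.1366
89.3849 45.0836 10.8950
104.9601 68.7852 21.2739 0.0000
116.7363 89.3849 41.5400 0.0000 0.0000

params: Δt=0.40750 u=1.32260 d=0.75609 q=0.47498 e^(-rΔt)=0.97545
t_4 payoffs: 116.7363 89.3849 41.5400 0.0000 0.0000
t_3: node(3,0) S=48.2799 payoff=104.9601 vs cont=101.1979 → 104.9601 [stop]  node(3,1) S=84.4548 payoff=68.7852 vs cont=65.0230 → 68.7852 [stop]  node(3,2) S=147.7346 payoff=5.5054 vs cont=21.2739 → 21.2739 [wait]  node(3,3) S=258.4283 payoff=0.0000 vs cont=0.0000 → 0.0000 [wait]  ⇒ S*(3)=84.4548
t_2: node(2,0) S=63.8551 payoff=89.3849 vs cont=85.6227 → 89.3849 [stop]  node(2,1) S=111.7000 payoff=41.5400 vs cont=45.0836 → 45.0836 [wait]  node(2,2) S=195.3939 payoff=0.0000 vs cont=10.8950 → 10.8950 [wait]  ⇒ S*(2)=63.8551
t_1: node(1,0) S=84.4548 payoff=68.7852 vs cont=66.6648 → 68.7852 [stop]  node(1,1) S=147.7346 payoff=5.5054 vs cont=28.1366 → 28.1366 [wait]  ⇒ S*(1)=84.4548
t_0: node(0,0) S=111.7000 payoff=41.5400 vs cont=48.2632 → 48.2632 [wait]  ⇒ S*(0)=-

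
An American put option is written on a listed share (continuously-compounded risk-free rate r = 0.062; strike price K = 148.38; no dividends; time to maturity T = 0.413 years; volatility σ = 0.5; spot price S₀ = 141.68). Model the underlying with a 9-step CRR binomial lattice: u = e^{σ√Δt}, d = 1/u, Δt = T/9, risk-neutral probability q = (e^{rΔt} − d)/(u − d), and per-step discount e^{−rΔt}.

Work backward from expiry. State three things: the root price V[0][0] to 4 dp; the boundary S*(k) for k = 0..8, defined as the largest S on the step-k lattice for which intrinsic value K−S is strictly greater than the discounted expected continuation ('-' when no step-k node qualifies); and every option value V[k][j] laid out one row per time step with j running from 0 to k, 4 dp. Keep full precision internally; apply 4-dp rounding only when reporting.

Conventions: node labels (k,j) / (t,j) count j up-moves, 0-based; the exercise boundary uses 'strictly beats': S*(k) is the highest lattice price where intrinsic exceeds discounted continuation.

Δt=0.04589  u=1.11305  d=0.89843  q=0.48652  discount=0.99716
step 9 (expiry): payoffs max(K−S,0) = 94.3470 81.4390 65.4474 45.6355 21.0907 0.0000 0.0000 0.0000 0.0000 0.0000
step 8: (k=8,j=0): S=60.1417, K−S=88.2383, hold=87.8168 ⇒ V=88.2383 exercise | (k=8,j=1): S=74.5090, K−S=73.8710, hold=73.4494 ⇒ V=73.8710 exercise | (k=8,j=2): S=92.3086, K−S=56.0714, hold=55.6499 ⇒ V=56.0714 exercise | (k=8,j=3): S=114.3603, K−S=34.0197, hold=33.5981 ⇒ V=34.0197 exercise | (k=8,j=4): S=141.6800, K−S=6.7000, hold=10.7988 ⇒ V=10.7988 continue | (k=8,j=5): S=175.5261, K−S=0.0000, hold=0.0000 ⇒ V=0.0000 continue | (k=8,j=6): S=217.4578, K−S=0.0000, hold=0.0000 ⇒ V=0.0000 continue | (k=8,j=7): S=269.4066, K−S=0.0000, hold=0.0000 ⇒ V=0.0000 continue | (k=8,j=8): S=333.7655, K−S=0.0000, hold=0.0000 ⇒ V=0.0000 continue  boundary S*=114.3603
step 7: (k=7,j=0): S=66.9410, K−S=81.4390, hold=81.0174 ⇒ V=81.4390 exercise | (k=7,j=1): S=82.9326, K−S=65.4474, hold=65.0258 ⇒ V=65.4474 exercise | (k=7,j=2): S=102.7445, K−S=45.6355, hold=45.2139 ⇒ V=45.6355 exercise | (k=7,j=3): S=127.2893, K−S=21.0907, hold=22.6576 ⇒ V=22.6576 continue | (k=7,j=4): S=157.6976, K−S=0.0000, hold=5.5292 ⇒ V=5.5292 continue | (k=7,j=5): S=195.3702, K−S=0.0000, hold=0.0000 ⇒ V=0.0000 continue | (k=7,j=6): S=242.0425, K−S=0.0000, hold=0.0000 ⇒ V=0.0000 continue | (k=7,j=7): S=299.8644, K−S=0.0000, hold=0.0000 ⇒ V=0.0000 continue  boundary S*=102.7445
step 6: (k=6,j=0): S=74.5090, K−S=73.8710, hold=73.4494 ⇒ V=73.8710 exercise | (k=6,j=1): S=92.3086, K−S=56.0714, hold=55.6499 ⇒ V=56.0714 exercise | (k=6,j=2): S=114.3603, K−S=34.0197, hold=34.3583 ⇒ V=34.3583 continue | (k=6,j=3): S=141.6800, K−S=6.7000, hold=14.2835 ⇒ V=14.2835 continue | (k=6,j=4): S=175.5261, K−S=0.0000, hold=2.8310 ⇒ V=2.8310 continue | (k=6,j=5): S=217.4578, K−S=0.0000, hold=0.0000 ⇒ V=0.0000 continue | (k=6,j=6): S=269.4066, K−S=0.0000, hold=0.0000 ⇒ V=0.0000 continue  boundary S*=92.3086
step 5: (k=5,j=0): S=82.9326, K−S=65.4474, hold=65.0258 ⇒ V=65.4474 exercise | (k=5,j=1): S=102.7445, K−S=45.6355, hold=45.3782 ⇒ V=45.6355 exercise | (k=5,j=2): S=127.2893, K−S=21.0907, hold=24.5216 ⇒ V=24.5216 continue | (k=5,j=3): S=157.6976, K−S=0.0000, hold=8.6869 ⇒ V=8.6869 continue | (k=5,j=4): S=195.3702, K−S=0.0000, hold=1.4495 ⇒ V=1.4495 continue | (k=5,j=5): S=242.0425, K−S=0.0000, hold=0.0000 ⇒ V=0.0000 continue  boundary S*=102.7445
step 4: (k=4,j=0): S=92.3086, K−S=56.0714, hold=55.6499 ⇒ V=56.0714 exercise | (k=4,j=1): S=114.3603, K−S=34.0197, hold=35.2626 ⇒ V=35.2626 continue | (k=4,j=2): S=141.6800, K−S=6.7000, hold=16.7699 ⇒ V=16.7699 continue | (k=4,j=3): S=175.5261, K−S=0.0000, hold=5.1511 ⇒ V=5.1511 continue | (k=4,j=4): S=217.4578, K−S=0.0000, hold=0.7422 ⇒ V=0.7422 continue  boundary S*=92.3086
step 3: (k=3,j=0): S=102.7445, K−S=45.6355, hold=45.8169 ⇒ V=45.8169 continue | (k=3,j=1): S=127.2893, K−S=21.0907, hold=26.1908 ⇒ V=26.1908 continue | (k=3,j=2): S=157.6976, K−S=0.0000, hold=11.0855 ⇒ V=11.0855 continue | (k=3,j=3): S=195.3702, K−S=0.0000, hold=2.9975 ⇒ V=2.9975 continue  boundary S*=-
step 2: (k=2,j=0): S=114.3603, K−S=34.0197, hold=36.1653 ⇒ V=36.1653 continue | (k=2,j=1): S=141.6800, K−S=6.7000, hold=18.7882 ⇒ V=18.7882 continue | (k=2,j=2): S=175.5261, K−S=0.0000, hold=7.1302 ⇒ V=7.1302 continue  boundary S*=-
step 1: (k=1,j=0): S=127.2893, K−S=21.0907, hold=27.6322 ⇒ V=27.6322 continue | (k=1,j=1): S=157.6976, K−S=0.0000, hold=13.0790 ⇒ V=13.0790 continue  boundary S*=-
step 0: (k=0,j=0): S=141.6800, K−S=6.7000, hold=20.4934 ⇒ V=20.4934 continue  boundary S*=-

price = 20.4934
boundary = - - - - 92.3086 102.7445 92.3086 102.7445 114.3603
tree:
20.4934
27.6322 13.0790
36.1653 18.7882 7.1302
45.8169 26.1908 11.0855 2.9975
56.0714 35.2626 16.7699 5.1511 0.7422
65.4474 45.6355 24.5216 8.6869 1.4495 0.0000
73.8710 56.0714 34.3583 14.2835 2.8310 0.0000 0.0000
81.4390 65.4474 45.6355 22.6576 5.5292 0.0000 0.0000 0.0000
88.2383 73.8710 56.0714 34.0197 10.7988 0.0000 0.0000 0.0000 0.0000
94.3470 81.4390 65.4474 45.6355 21.0907 0.0000 0.0000 0.0000 0.0000 0.0000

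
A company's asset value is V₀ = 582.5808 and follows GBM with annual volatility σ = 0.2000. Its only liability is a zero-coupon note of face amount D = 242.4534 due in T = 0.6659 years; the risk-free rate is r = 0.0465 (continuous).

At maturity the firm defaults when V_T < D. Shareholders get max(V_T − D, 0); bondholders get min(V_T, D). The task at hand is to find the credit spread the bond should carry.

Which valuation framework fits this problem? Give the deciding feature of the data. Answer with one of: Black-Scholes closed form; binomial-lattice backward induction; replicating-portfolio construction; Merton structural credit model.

framework: Merton structural credit model

Key observation: a levered firm with one bullet debt due at 0.6659 years is the canonical structural-credit setup: equity is a call on the firm's assets struck at the face value.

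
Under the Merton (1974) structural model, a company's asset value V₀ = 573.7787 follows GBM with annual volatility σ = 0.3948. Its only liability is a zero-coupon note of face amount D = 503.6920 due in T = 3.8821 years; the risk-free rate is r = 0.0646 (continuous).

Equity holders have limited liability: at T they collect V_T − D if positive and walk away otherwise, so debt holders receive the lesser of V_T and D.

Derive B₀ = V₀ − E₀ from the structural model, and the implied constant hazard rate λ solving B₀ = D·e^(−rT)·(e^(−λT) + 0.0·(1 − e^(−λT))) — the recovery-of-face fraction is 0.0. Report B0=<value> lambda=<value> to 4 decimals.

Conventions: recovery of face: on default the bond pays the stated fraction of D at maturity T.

B0=320.6165 lambda=0.0518

With assets at 573.7787 and a single debt payment of 503.6920 at 3.8821 years:
d₁ = [ln(V₀/D) + (r + σ²/2)T] / (σ√T)
   = [ln(573.7787/503.6920) + (0.0646 + 0.5·0.3948²)·3.8821] / (0.3948·√3.8821)
   = [0.130279 + 0.553329] / 0.777876 = 0.878814
d₂ = d₁ − σ√T = 0.878814 − 0.777876 = 0.100937
N(d₁) = 0.810249,  N(d₂) = 0.540200,  e^(−rT) = 0.778191
E₀ = V₀·N(d₁) − D·e^(−rT)·N(d₂)
   = 573.7787·0.810249 − 503.6920·0.778191·0.540200 = 253.162205
B₀ = V₀ − E₀ = 573.7787 − 253.162205 = 320.616495
e^(−λT) = (B₀·e^(rT)/D − 0)/(1 − 0) = (320.6165·1.285032/503.6920 − 0)/1 = 0.81796510
λ = −ln(0.81796510)/3.8821 = 0.051760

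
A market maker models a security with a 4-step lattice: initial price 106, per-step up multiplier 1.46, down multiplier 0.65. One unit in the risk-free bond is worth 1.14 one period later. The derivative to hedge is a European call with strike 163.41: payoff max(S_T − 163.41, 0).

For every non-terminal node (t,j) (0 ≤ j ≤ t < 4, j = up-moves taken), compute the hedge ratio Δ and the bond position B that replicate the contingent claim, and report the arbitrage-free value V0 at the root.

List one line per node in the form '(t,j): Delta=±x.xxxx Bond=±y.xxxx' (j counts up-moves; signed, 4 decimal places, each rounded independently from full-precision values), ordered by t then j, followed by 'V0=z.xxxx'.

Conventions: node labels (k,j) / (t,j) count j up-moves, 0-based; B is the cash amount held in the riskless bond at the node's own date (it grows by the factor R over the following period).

(0,0): Delta=0.6390 Bond=-31.9316
(1,0): Delta=0.2574 Bond=-10.1122
(1,1): Delta=0.7499 Bond=-53.5710
(2,0): Delta=0.0000 Bond=0.0000
(2,1): Delta=0.3322 Bond=-19.0563
(2,2): Delta=0.8713 Bond=-88.5090
(3,0): Delta=0.0000 Bond=0.0000
(3,1): Delta=0.0000 Bond=0.0000
(3,2): Delta=0.4288 Bond=-35.9113
(3,3): Delta=1.0000 Bond=-143.3421
V0=35.7992

Arbitrage-free pricing uses the up-move probability p* = (R−d)/(u−d) = 0.6049, discounting each step at R = 1.14.
Terminal payoffs: V(4,0)=0.0000, V(4,1)=0.0000, V(4,2)=0.0000, V(4,3)=51.0162, V(4,4)=318.2242
  t=3,j=0: stock 29.1103 → up 42.5010 (V=0.0000), down 18.9217 (V=0.0000). Price 0.0000; hedge Δ=0.0000, bond B=0.0000.
  t=3,j=1: stock 65.3861 → up 95.4637 (V=0.0000), down 42.5010 (V=0.0000). Price 0.0000; hedge Δ=0.0000, bond B=0.0000.
  t=3,j=2: stock 146.8672 → up 214.4262 (V=51.0162), down 95.4637 (V=0.0000). Price 27.0716; hedge Δ=0.4288, bond B=-35.9113.
  t=3,j=3: stock 329.8864 → up 481.6342 (V=318.2242), down 214.4262 (V=51.0162). Price 186.5443; hedge Δ=1.0000, bond B=-143.3421.
  t=2,j=0: stock 44.7850 → up 65.3861 (V=0.0000), down 29.1103 (V=0.0000). Price 0.0000; hedge Δ=0.0000, bond B=0.0000.
  t=2,j=1: stock 100.5940 → up 146.8672 (V=27.0716), down 65.3861 (V=0.0000). Price 14.3655; hedge Δ=0.3322, bond B=-19.0563.
  t=2,j=2: stock 225.9496 → up 329.8864 (V=186.5443), down 146.8672 (V=27.0716). Price 108.3708; hedge Δ=0.8713, bond B=-88.5090.
  t=1,j=0: stock 68.9000 → up 100.5940 (V=14.3655), down 44.7850 (V=0.0000). Price 7.6230; hedge Δ=0.2574, bond B=-10.1122.
  t=1,j=1: stock 154.7600 → up 225.9496 (V=108.3708), down 100.5940 (V=14.3655). Price 62.4850; hedge Δ=0.7499, bond B=-53.5710.
  t=0,j=0: stock 106.0000 → up 154.7600 (V=62.4850), down 68.9000 (V=7.6230). Price 35.7992; hedge Δ=0.6390, bond B=-31.9316.
As a check, the time-0 holding Δ(0,0)·S0 + B(0,0) comes to 35.7992 — exactly V0.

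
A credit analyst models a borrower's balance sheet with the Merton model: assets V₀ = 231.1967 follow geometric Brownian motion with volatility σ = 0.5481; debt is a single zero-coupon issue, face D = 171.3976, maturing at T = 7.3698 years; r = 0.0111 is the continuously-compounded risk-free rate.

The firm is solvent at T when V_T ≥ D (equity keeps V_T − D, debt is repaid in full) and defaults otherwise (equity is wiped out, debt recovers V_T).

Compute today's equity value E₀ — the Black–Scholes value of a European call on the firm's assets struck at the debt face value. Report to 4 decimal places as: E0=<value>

With assets at 231.1967 and a single debt payment of 171.3976 at 7.3698 years:
d₁ = [ln(V₀/D) + (r + σ²/2)T] / (σ√T)
   = [ln(231.1967/171.3976) + (0.0111 + 0.5·0.5481²)·7.3698] / (0.5481·√7.3698)
   = [0.299283 + 1.188799] / 1.487948 = 1.000090
d₂ = d₁ − σ√T = 1.000090 − 1.487948 = -0.487858
N(d₁) = 0.841367,  N(d₂) = 0.312825,  e^(−rT) = 0.921452
E₀ = V₀·N(d₁) − D·e^(−rT)·N(d₂)
   = 231.1967·0.841367 − 171.3976·0.921452·0.312825 = 145.115209

E0=145.1152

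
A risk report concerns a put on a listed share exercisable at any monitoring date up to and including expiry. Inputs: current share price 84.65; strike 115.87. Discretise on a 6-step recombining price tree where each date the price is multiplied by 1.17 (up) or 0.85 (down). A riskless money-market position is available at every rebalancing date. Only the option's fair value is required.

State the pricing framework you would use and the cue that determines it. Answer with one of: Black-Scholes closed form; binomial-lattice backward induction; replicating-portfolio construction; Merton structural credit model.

framework: binomial-lattice backward induction

Key observation: early exercise of the strike-115.87 put must be checked at each of the 6 dates (spot 84.65), which forces a node-by-node comparison of intrinsic and continuation value backward from expiry.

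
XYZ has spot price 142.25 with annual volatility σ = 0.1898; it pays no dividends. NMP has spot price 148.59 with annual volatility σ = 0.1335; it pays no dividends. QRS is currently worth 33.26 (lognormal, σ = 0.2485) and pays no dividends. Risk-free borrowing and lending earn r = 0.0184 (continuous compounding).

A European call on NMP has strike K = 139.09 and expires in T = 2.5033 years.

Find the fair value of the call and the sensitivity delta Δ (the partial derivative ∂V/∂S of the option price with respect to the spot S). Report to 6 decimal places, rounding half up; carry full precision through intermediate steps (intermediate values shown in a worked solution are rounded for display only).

price = 21.336920
Δ = 0.737767

σ√T = 0.1335·√2.5033 = 0.211221
d₁ = (ln(S/K) + (r+σ²/2)T) / (σ√T) = (ln(148.59/139.09) + (0.0184+0.1335²/2)·2.5033) / 0.211221 = (0.066070 + 0.068368) / 0.211221 = 0.636477
d₂ = d₁ − σ√T = 0.636477 − 0.211221 = 0.425256
e^{−rT} = 0.954984
N(d₁) = 0.737767,  N(d₂) = 0.664675
Call price V = S·N(d₁) − K·e^{−rT}·N(d₂) = 109.624846 − 88.287927 = 21.336920
Δ = N(d₁) = 0.737767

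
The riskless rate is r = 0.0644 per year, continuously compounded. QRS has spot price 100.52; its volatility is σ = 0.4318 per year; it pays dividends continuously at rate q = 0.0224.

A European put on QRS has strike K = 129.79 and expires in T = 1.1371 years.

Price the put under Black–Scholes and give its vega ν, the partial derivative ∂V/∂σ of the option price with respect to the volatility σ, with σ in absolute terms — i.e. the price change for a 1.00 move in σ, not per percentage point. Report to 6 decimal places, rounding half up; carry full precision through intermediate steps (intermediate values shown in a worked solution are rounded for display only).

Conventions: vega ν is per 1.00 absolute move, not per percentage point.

σ√T = 0.4318·√1.1371 = 0.460449
d₁ = (ln(S/K) + (r−q+σ²/2)T) / (σ√T) = (ln(100.52/129.79) + (0.0644−0.0224+0.4318²/2)·1.1371) / 0.460449 = (-0.255561 + 0.153765) / 0.460449 = -0.221080
d₂ = d₁ − σ√T = -0.221080 − 0.460449 = -0.681529
e^{−rT} = 0.929388
e^{−qT} = 0.974851
N(−d₁) = 0.587485,  N(−d₂) = 0.752232
Put price V = K·e^{−rT}·N(−d₂) − S·e^{−qT}·N(−d₁) = 90.738116 − 57.568799 = 33.169317
φ(d₁) = (1/√(2π))·e^{−d₁²/2} = 0.389311
ν = S·e^{−qT}·φ(d₁)·√T = 40.680531

price = 33.169317
ν = 40.680531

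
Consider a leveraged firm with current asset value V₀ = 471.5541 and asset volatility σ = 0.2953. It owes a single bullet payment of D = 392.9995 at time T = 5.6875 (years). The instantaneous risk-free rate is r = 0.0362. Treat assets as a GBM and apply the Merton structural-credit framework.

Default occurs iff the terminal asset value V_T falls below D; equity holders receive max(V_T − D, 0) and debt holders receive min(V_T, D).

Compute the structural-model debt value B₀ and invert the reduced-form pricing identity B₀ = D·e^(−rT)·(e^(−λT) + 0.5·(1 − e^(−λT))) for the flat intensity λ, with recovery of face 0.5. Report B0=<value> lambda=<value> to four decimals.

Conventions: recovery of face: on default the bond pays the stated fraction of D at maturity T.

Apply the equity-as-call identities (strike 392.9995, horizon 5.6875 years):
d₁ = [ln(V₀/D) + (r + σ²/2)T] / (σ√T)
   = [ln(471.5541/392.9995) + (0.0362 + 0.5·0.2953²)·5.6875] / (0.2953·√5.6875)
   = [0.182225 + 0.453868] / 0.704246 = 0.903227
d₂ = d₁ − σ√T = 0.903227 − 0.704246 = 0.198982
N(d₁) = 0.816797,  N(d₂) = 0.578862,  e^(−rT) = 0.813925
E₀ = V₀·N(d₁) − D·e^(−rT)·N(d₂)
   = 471.5541·0.816797 − 392.9995·0.813925·0.578862 = 200.002586
B₀ = V₀ − E₀ = 471.5541 − 200.002586 = 271.551514
e^(−λT) = (B₀·e^(rT)/D − 0.5)/(1 − 0.5) = (271.5515·1.228615/392.9995 − 0.5)/0.5 = 0.69787615
λ = −ln(0.69787615)/5.6875 = 0.063246

B0=271.5515 lambda=0.0632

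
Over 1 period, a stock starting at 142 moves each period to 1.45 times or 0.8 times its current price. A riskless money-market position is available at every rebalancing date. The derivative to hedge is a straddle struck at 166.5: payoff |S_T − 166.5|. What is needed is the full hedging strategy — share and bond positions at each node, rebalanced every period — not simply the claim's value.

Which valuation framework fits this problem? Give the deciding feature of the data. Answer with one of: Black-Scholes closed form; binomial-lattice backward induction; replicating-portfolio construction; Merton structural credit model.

framework: replicating-portfolio construction

Key observation: what is demanded is not a single number but the (Δ, B) position at each node of the 1.45/0.8 tree starting at 142; constructing those positions is the replicating-portfolio method.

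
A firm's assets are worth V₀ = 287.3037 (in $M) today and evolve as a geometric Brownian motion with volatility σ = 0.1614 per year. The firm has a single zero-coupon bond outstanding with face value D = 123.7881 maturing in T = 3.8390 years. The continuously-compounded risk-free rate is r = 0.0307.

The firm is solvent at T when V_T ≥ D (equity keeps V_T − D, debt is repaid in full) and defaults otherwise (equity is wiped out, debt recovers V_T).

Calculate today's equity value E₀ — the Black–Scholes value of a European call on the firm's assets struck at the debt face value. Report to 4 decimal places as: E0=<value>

Work the structural quantities from V₀ = 287.3037 against face 123.7881:
d₁ = [ln(V₀/D) + (r + σ²/2)T] / (σ√T)
   = [ln(287.3037/123.7881) + (0.0307 + 0.5·0.1614²)·3.8390] / (0.1614·√3.8390)
   = [0.841969 + 0.167860] / 0.316237 = 3.193267
d₂ = d₁ − σ√T = 3.193267 − 0.316237 = 2.877030
N(d₁) = 0.999297,  N(d₂) = 0.997993,  e^(−rT) = 0.888823
E₀ = V₀·N(d₁) − D·e^(−rT)·N(d₂)
   = 287.3037·0.999297 − 123.7881·0.888823·0.997993 = 177.296768

E0=177.2968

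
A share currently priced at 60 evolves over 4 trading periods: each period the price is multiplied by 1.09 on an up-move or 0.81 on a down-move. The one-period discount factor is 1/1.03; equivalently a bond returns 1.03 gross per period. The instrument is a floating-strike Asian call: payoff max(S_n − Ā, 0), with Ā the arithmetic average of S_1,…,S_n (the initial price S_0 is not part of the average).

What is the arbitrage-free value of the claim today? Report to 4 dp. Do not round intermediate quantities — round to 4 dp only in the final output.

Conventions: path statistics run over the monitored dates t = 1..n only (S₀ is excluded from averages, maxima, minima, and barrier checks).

price = 4.3942

Under the martingale measure an up-move has probability p* = 0.7857; value the claim as the probability-weighted average of per-path payoffs, discounted 4 periods at R = 1.03.
Enumerate all 2^4 = 16 price paths (U = up ×1.09, D = down ×0.81); each path with k up-moves has probability p*^k·(1−p*)^(4−k).
DDDD: Ā=36.4201, payoff=0.0000, prob=0.002108
UDDD: Ā=49.0098, payoff=0.0000, prob=0.007731
DUDD: Ā=44.8098, payoff=0.0000, prob=0.007731
UUDD: Ā=60.2996, payoff=0.0000, prob=0.028348
DDUD: Ā=41.4078, payoff=0.0000, prob=0.007731
UDUD: Ā=55.7216, payoff=0.0000, prob=0.028348
DUUD: Ā=51.5216, payoff=0.0000, prob=0.028348
UUUD: Ā=69.3315, payoff=0.0000, prob=0.103941
DDDU: Ā=38.6522, payoff=0.0000, prob=0.007731
UDDU: Ā=52.0134, payoff=0.0000, prob=0.028348
DUDU: Ā=47.8134, payoff=0.0000, prob=0.028348
UUDU: Ā=64.3415, payoff=0.0000, prob=0.103941
DDUU: Ā=44.4114, payoff=2.3593, prob=0.028348
UDUU: Ā=59.7635, payoff=3.1749, prob=0.103941
DUUU: Ā=55.5635, payoff=7.3749, prob=0.103941
UUUU: Ā=74.7707, payoff=9.9242, prob=0.381117
Price = Σ prob·payoff / R^4 = 4.945735 / 1.125509 = 4.3942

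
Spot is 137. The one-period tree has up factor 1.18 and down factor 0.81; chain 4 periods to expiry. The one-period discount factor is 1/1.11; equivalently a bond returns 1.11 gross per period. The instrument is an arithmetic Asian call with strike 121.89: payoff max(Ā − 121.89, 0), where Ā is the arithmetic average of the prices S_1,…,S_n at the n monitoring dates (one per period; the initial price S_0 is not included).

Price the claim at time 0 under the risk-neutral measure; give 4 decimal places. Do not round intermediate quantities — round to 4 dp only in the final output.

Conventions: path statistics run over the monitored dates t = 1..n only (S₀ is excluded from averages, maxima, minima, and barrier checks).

price = 38.2107

Risk-neutral up-probability p* = (R−d)/(u−d) = (1.11−0.81)/(1.18−0.81) = 0.8108; the claim prices as the p*-weighted sum of path payoffs discounted by R^4.
Enumerate all 2^4 = 16 price paths (U = up ×1.18, D = down ×0.81); each path with k up-moves has probability p*^k·(1−p*)^(4−k).
DDDD: Ā=83.1593, payoff=0.0000, prob=0.001281
UDDD: Ā=121.1456, payoff=0.0000, prob=0.005490
DUDD: Ā=108.4731, payoff=0.0000, prob=0.005490
UUDD: Ā=158.0226, payoff=36.1326, prob=0.023531
DDUD: Ā=98.2084, payoff=0.0000, prob=0.005490
UDUD: Ā=143.0690, payoff=21.1790, prob=0.023531
DUUD: Ā=130.3965, payoff=8.5065, prob=0.023531
UUUD: Ā=189.9604, payoff=68.0704, prob=0.100845
DDDU: Ā=89.8940, payoff=0.0000, prob=0.005490
UDDU: Ā=130.9566, payoff=9.0666, prob=0.023531
DUDU: Ā=118.2841, payoff=0.0000, prob=0.023531
UUDU: Ā=172.3152, payoff=50.4252, prob=0.100845
DDUU: Ā=108.0194, payoff=0.0000, prob=0.023531
UDUU: Ā=157.3616, payoff=35.4716, prob=0.100845
DUUU: Ā=144.6891, payoff=22.7991, prob=0.100845
UUUU: Ā=210.7817, payoff=88.8917, prob=0.432193
Price = Σ prob·payoff / R^4 = 58.006494 / 1.518070 = 38.2107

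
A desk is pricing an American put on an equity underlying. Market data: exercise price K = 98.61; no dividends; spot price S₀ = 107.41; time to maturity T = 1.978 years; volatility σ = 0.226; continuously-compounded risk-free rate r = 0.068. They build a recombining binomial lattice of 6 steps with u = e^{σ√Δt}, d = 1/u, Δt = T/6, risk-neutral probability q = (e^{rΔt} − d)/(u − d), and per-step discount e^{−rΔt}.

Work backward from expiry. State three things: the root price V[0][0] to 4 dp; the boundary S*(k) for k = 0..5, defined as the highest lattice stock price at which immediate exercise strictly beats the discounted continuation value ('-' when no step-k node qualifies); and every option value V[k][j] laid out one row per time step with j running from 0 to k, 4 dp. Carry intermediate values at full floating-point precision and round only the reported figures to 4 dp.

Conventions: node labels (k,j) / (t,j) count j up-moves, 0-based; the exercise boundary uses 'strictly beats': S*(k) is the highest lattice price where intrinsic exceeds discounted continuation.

price = 5.2480
boundary = - - - 72.7747 82.8582 72.7747
tree:
5.2480
9.2854 2.2216
15.8479 4.3969 0.5662
25.8353 8.4784 1.3003 0.0000
34.6916 15.7518 2.9863 0.0000 0.0000
42.4702 25.8353 6.8586 0.0000 0.0000 0.0000
49.3021 34.6916 15.7518 0.0000 0.0000 0.0000 0.0000

Δt=0.32967  u=1.13856  d=0.87830  q=0.55471  discount=0.97783
step 6 (expiry): payoffs max(K−S,0) = 49.3021 34.6916 15.7518 0.0000 0.0000 0.0000 0.0000
step 5: (k=5,j=0): S=56.1398, K−S=42.4702, hold=40.2842 ⇒ V=42.4702 exercise | (k=5,j=1): S=72.7747, K−S=25.8353, hold=23.6493 ⇒ V=25.8353 exercise | (k=5,j=2): S=94.3387, K−S=4.2713, hold=6.8586 ⇒ V=6.8586 continue | (k=5,j=3): S=122.2924, K−S=0.0000, hold=0.0000 ⇒ V=0.0000 continue | (k=5,j=4): S=158.5291, K−S=0.0000, hold=0.0000 ⇒ V=0.0000 continue | (k=5,j=5): S=205.5031, K−S=0.0000, hold=0.0000 ⇒ V=0.0000 continue  boundary S*=72.7747
step 4: (k=4,j=0): S=63.9184, K−S=34.6916, hold=32.5056 ⇒ V=34.6916 exercise | (k=4,j=1): S=82.8582, K−S=15.7518, hold=14.9693 ⇒ V=15.7518 exercise | (k=4,j=2): S=107.4100, K−S=0.0000, hold=2.9863 ⇒ V=2.9863 continue | (k=4,j=3): S=139.2368, K−S=0.0000, hold=0.0000 ⇒ V=0.0000 continue | (k=4,j=4): S=180.4943, K−S=0.0000, hold=0.0000 ⇒ V=0.0000 continue  boundary S*=82.8582
step 3: (k=3,j=0): S=72.7747, K−S=25.8353, hold=23.6493 ⇒ V=25.8353 exercise | (k=3,j=1): S=94.3387, K−S=4.2713, hold=8.4784 ⇒ V=8.4784 continue | (k=3,j=2): S=122.2924, K−S=0.0000, hold=1.3003 ⇒ V=1.3003 continue | (k=3,j=3): S=158.5291, K−S=0.0000, hold=0.0000 ⇒ V=0.0000 continue  boundary S*=72.7747
step 2: (k=2,j=0): S=82.8582, K−S=15.7518, hold=15.8479 ⇒ V=15.8479 continue | (k=2,j=1): S=107.4100, K−S=0.0000, hold=4.3969 ⇒ V=4.3969 continue | (k=2,j=2): S=139.2368, K−S=0.0000, hold=0.5662 ⇒ V=0.5662 continue  boundary S*=-
step 1: (k=1,j=0): S=94.3387, K−S=4.2713, hold=9.2854 ⇒ V=9.2854 continue | (k=1,j=1): S=122.2924, K−S=0.0000, hold=2.2216 ⇒ V=2.2216 continue  boundary S*=-
step 0: (k=0,j=0): S=107.4100, K−S=0.0000, hold=5.2480 ⇒ V=5.2480 continue  boundary S*=-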